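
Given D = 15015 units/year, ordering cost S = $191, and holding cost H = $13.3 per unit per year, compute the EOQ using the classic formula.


Formula: EOQ = sqrt(2 * D * S / H)
Numerator: 2 * 15015 * 191 = 5735730
2DS/H = 5735730 / 13.3 = 431257.9
EOQ = sqrt(431257.9) = 656.7 units

656.7 units


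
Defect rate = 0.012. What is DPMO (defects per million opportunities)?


DPMO = defect_rate * 1000000 = 0.012 * 1000000

12000


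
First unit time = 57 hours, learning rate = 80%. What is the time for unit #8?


Formula: T_n = T_1 * (learning_rate)^(log2(n)) where learning_rate = rate/100
Doublings = log2(8) = 3
T_n = 57 * 0.8^3
T_n = 57 * 0.512 = 29.2 hours

29.2 hours


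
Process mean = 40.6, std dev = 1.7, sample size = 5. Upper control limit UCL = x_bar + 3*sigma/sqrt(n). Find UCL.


UCL = 40.6 + 3 * 1.7 / sqrt(5)

42.88


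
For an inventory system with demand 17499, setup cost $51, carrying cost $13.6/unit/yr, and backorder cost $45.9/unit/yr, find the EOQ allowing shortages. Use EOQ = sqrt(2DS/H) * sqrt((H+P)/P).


Formula: EOQ* = sqrt(2DS/H) * sqrt((H+P)/P)
Base EOQ = sqrt(2*17499*51/13.6) = 362.27 units
Correction = sqrt((13.6+45.9)/45.9) = 1.13855
EOQ* = 362.27 * 1.13855 = 412.5 units

412.5 units


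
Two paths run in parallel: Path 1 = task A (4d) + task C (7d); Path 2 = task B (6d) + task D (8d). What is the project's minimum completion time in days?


Path 1 = 4 + 7 = 11 days
Path 2 = 6 + 8 = 14 days
Duration = max(11, 14) = 14 days

14 days


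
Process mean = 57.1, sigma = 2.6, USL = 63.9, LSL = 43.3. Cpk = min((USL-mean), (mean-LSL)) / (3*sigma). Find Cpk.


Cpu = (63.9 - 57.1) / (3 * 2.6) = 0.87
Cpl = (57.1 - 43.3) / (3 * 2.6) = 1.77
Cpk = min(0.87, 1.77) = 0.87

0.87


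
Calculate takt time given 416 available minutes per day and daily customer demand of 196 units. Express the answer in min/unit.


Formula: Takt Time = Available Production Time / Customer Demand
Takt = 416 min/day / 196 units/day
Takt = 2.12 min/unit

2.12 min/unit


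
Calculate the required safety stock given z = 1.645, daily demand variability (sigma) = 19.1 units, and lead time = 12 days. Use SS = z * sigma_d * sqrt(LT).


Formula: SS = z * sigma_d * sqrt(LT)
sqrt(LT) = sqrt(12) = 3.4641
SS = 1.645 * 19.1 * 3.4641
SS = 108.8 units

108.8 units


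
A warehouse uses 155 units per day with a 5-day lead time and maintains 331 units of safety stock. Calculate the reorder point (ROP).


Formula: ROP = (Daily Demand * Lead Time) + Safety Stock
Demand during lead time = 155 * 5 = 775 units
ROP = 775 + 331 = 1106 units

1106 units


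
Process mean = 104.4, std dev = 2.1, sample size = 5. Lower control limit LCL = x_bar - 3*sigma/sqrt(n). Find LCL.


LCL = 104.4 - 3 * 2.1 / sqrt(5)

101.58


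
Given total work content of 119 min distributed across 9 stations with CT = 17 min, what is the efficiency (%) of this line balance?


Formula: Efficiency = Sum of Task Times / (N_stations * CT) * 100
Total station capacity = 9 stations * 17 min = 153 min
Efficiency = 119 / 153 * 100 = 77.8%

77.8%


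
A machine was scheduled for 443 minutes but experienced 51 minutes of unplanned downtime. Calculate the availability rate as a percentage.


Formula: Availability = (Planned Time - Downtime) / Planned Time * 100
Uptime = 443 - 51 = 392 min
Availability = 392 / 443 * 100 = 88.5%

88.5%


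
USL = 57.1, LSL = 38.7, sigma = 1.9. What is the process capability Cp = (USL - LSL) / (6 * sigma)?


Cp = (57.1 - 38.7) / (6 * 1.9)

1.61


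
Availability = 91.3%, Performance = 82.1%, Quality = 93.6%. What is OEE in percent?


Formula: OEE = Availability * Performance * Quality / 10000
A * P = 91.3% * 82.1% / 100 = 74.96%
OEE = 74.96% * 93.6% / 100 = 70.2%

70.2%


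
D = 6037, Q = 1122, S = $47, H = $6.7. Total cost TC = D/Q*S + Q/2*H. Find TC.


TC = 6037/1122 * 47 + 1122/2 * 6.7

$4011.59


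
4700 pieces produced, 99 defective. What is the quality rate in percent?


Formula: Quality Rate = Good Pieces / Total Pieces * 100
Good pieces = 4700 - 99 = 4601
QR = 4601 / 4700 * 100 = 97.9%

97.9%


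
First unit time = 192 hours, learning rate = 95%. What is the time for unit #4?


Formula: T_n = T_1 * (learning_rate)^(log2(n)) where learning_rate = rate/100
Doublings = log2(4) = 2
T_n = 192 * 0.95^2
T_n = 192 * 0.9025 = 173.3 hours

173.3 hours


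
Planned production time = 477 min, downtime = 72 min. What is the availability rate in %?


Formula: Availability = (Planned Time - Downtime) / Planned Time * 100
Uptime = 477 - 72 = 405 min
Availability = 405 / 477 * 100 = 84.9%

84.9%


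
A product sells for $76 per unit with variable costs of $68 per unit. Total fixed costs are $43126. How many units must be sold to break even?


Formula: BEQ = Fixed Costs / (Price - Variable Cost)
Contribution margin = $76 - $68 = $8/unit
BEQ = ceil($43126 / $8/unit) = ceil(5390.75) = 5391 units

5391 units


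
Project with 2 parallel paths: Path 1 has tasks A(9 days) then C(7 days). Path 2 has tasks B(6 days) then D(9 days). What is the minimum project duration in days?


Path 1 = 9 + 7 = 16 days
Path 2 = 6 + 9 = 15 days
Duration = max(16, 15) = 16 days

16 days


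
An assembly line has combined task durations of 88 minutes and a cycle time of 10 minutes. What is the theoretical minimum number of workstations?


Formula: N_min = ceil(Sum of Task Times / Cycle Time)
N_min = ceil(88 min / 10 min) = ceil(8.8)
N_min = 9 stations

9


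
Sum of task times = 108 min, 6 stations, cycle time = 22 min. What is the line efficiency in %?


Formula: Efficiency = Sum of Task Times / (N_stations * CT) * 100
Total station capacity = 6 stations * 22 min = 132 min
Efficiency = 108 / 132 * 100 = 81.8%

81.8%


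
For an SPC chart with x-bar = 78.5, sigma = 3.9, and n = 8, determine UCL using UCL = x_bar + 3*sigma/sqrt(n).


UCL = 78.5 + 3 * 3.9 / sqrt(8)

82.64


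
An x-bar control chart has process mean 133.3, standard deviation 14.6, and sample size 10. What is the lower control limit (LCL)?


LCL = 133.3 - 3 * 14.6 / sqrt(10)

119.45


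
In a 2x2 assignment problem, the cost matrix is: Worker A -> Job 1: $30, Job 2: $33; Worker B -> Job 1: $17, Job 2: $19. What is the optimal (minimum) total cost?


Option 1: A->1 + B->2 = $30 + $19 = $49
Option 2: A->2 + B->1 = $33 + $17 = $50
Min cost = min($49, $50) = $49

$49


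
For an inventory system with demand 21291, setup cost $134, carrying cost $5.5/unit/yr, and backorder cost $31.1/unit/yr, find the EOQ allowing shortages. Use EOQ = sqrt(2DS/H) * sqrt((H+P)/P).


Formula: EOQ* = sqrt(2DS/H) * sqrt((H+P)/P)
Base EOQ = sqrt(2*21291*134/5.5) = 1018.55 units
Correction = sqrt((5.5+31.1)/31.1) = 1.08483
EOQ* = 1018.55 * 1.08483 = 1105.0 units

1105.0 units


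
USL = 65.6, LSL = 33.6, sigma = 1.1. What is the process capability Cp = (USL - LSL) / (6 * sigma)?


Cp = (65.6 - 33.6) / (6 * 1.1)

4.85


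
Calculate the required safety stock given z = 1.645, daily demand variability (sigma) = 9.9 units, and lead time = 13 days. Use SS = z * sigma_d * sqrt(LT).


Formula: SS = z * sigma_d * sqrt(LT)
sqrt(LT) = sqrt(13) = 3.6056
SS = 1.645 * 9.9 * 3.6056
SS = 58.7 units

58.7 units


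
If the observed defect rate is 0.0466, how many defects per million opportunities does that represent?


DPMO = defect_rate * 1000000 = 0.0466 * 1000000

46600


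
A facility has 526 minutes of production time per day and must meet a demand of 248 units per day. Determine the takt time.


Formula: Takt Time = Available Production Time / Customer Demand
Takt = 526 min/day / 248 units/day
Takt = 2.12 min/unit

2.12 min/unit


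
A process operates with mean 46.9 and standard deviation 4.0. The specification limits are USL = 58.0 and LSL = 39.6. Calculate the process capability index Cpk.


Cpu = (58.0 - 46.9) / (3 * 4.0) = 0.93
Cpl = (46.9 - 39.6) / (3 * 4.0) = 0.61
Cpk = min(0.93, 0.61) = 0.61

0.61


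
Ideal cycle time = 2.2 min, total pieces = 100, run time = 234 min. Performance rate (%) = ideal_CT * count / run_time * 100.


Formula: Performance = (Ideal CT * Total Count) / Run Time * 100
Ideal output time = 2.2 * 100 = 220.0 min
Performance = 220.0 / 234 * 100 = 94.0%

94.0%


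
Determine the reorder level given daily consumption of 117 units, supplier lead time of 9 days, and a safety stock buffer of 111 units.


Formula: ROP = (Daily Demand * Lead Time) + Safety Stock
Demand during lead time = 117 * 9 = 1053 units
ROP = 1053 + 111 = 1164 units

1164 units


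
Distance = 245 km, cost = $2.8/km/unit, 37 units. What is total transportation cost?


TC = dist * cost * units = 245 * 2.8 * 37 = $25382.00

$25382.00


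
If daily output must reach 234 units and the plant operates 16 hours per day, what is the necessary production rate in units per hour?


Formula: Production Rate = Daily Demand / Available Hours
Rate = 234 units/day / 16 hours/day
Rate = 14.6 units/hour

14.6 units/hour


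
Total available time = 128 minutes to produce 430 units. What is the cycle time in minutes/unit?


Formula: CT = Available Time / Number of Units
CT = 128 min / 430 units
CT = 0.3 min/unit

0.3 min/unit


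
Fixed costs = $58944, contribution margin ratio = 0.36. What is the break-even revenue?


Formula: BER = Fixed Costs / Contribution Margin Ratio
BER = $58944 / 0.36
BER = $163733.33 (to the nearest cent)

$163733.33


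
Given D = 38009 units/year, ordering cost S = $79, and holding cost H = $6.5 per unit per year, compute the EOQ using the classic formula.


Formula: EOQ = sqrt(2 * D * S / H)
Numerator: 2 * 38009 * 79 = 6005422
2DS/H = 6005422 / 6.5 = 923911.1
EOQ = sqrt(923911.1) = 961.2 units

961.2 units


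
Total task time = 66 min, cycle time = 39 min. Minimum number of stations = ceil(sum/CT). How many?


Formula: N_min = ceil(Sum of Task Times / Cycle Time)
N_min = ceil(66 min / 39 min) = ceil(1.6923)
N_min = 2 stations

2


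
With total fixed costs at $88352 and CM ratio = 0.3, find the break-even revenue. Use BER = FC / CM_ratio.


Formula: BER = Fixed Costs / Contribution Margin Ratio
BER = $88352 / 0.3
BER = $294506.67 (to the nearest cent)

$294506.67


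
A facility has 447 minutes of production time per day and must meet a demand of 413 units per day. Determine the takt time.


Formula: Takt Time = Available Production Time / Customer Demand
Takt = 447 min/day / 413 units/day
Takt = 1.08 min/unit

1.08 min/unit


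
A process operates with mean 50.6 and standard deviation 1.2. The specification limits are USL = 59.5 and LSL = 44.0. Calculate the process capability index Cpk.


Cpu = (59.5 - 50.6) / (3 * 1.2) = 2.47
Cpl = (50.6 - 44.0) / (3 * 1.2) = 1.83
Cpk = min(2.47, 1.83) = 1.83

1.83


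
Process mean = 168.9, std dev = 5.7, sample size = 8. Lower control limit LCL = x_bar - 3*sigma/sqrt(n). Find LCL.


LCL = 168.9 - 3 * 5.7 / sqrt(8)

162.85


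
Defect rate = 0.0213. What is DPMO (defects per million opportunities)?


DPMO = defect_rate * 1000000 = 0.0213 * 1000000

21300


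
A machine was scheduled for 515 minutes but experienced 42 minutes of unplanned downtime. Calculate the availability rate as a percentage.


Formula: Availability = (Planned Time - Downtime) / Planned Time * 100
Uptime = 515 - 42 = 473 min
Availability = 473 / 515 * 100 = 91.8%

91.8%


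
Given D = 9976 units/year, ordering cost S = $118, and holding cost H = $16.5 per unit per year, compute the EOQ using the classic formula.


Formula: EOQ = sqrt(2 * D * S / H)
Numerator: 2 * 9976 * 118 = 2354336
2DS/H = 2354336 / 16.5 = 142687.0
EOQ = sqrt(142687.0) = 377.7 units

377.7 units


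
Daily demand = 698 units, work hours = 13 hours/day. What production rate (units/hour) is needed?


Formula: Production Rate = Daily Demand / Available Hours
Rate = 698 units/day / 13 hours/day
Rate = 53.7 units/hour

53.7 units/hour


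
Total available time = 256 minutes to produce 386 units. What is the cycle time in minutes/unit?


Formula: CT = Available Time / Number of Units
CT = 256 min / 386 units
CT = 0.66 min/unit

0.66 min/unit


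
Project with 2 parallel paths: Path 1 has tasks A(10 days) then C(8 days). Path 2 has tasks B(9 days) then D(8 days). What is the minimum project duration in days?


Path 1 = 10 + 8 = 18 days
Path 2 = 9 + 8 = 17 days
Duration = max(18, 17) = 18 days

18 days


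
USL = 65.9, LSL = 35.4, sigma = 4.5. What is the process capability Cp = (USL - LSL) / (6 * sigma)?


Cp = (65.9 - 35.4) / (6 * 4.5)

1.13


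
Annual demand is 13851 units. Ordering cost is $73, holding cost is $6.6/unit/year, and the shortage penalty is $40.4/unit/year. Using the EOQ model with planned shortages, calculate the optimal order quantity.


Formula: EOQ* = sqrt(2DS/H) * sqrt((H+P)/P)
Base EOQ = sqrt(2*13851*73/6.6) = 553.53 units
Correction = sqrt((6.6+40.4)/40.4) = 1.07859
EOQ* = 553.53 * 1.07859 = 597.0 units

597.0 units


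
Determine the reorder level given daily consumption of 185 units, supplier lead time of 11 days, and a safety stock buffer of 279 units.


Formula: ROP = (Daily Demand * Lead Time) + Safety Stock
Demand during lead time = 185 * 11 = 2035 units
ROP = 2035 + 279 = 2314 units

2314 units


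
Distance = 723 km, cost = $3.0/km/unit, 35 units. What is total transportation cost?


TC = dist * cost * units = 723 * 3.0 * 35 = $75915.00

$75915.00


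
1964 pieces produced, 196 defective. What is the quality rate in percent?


Formula: Quality Rate = Good Pieces / Total Pieces * 100
Good pieces = 1964 - 196 = 1768
QR = 1768 / 1964 * 100 = 90.0%

90.0%


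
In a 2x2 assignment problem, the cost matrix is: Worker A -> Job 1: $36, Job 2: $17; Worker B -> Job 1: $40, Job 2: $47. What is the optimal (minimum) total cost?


Option 1: A->1 + B->2 = $36 + $47 = $83
Option 2: A->2 + B->1 = $17 + $40 = $57
Min cost = min($83, $57) = $57

$57


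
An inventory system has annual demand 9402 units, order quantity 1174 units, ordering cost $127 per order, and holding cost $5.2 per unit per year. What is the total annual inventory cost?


TC = 9402/1174 * 127 + 1174/2 * 5.2

$4069.48


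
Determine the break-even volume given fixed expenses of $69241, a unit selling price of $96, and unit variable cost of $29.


Formula: BEQ = Fixed Costs / (Price - Variable Cost)
Contribution margin = $96 - $29 = $67/unit
BEQ = ceil($69241 / $67/unit) = ceil(1033.45) = 1034 units

1034 units


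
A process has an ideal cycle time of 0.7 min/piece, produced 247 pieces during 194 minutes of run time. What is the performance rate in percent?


Formula: Performance = (Ideal CT * Total Count) / Run Time * 100
Ideal output time = 0.7 * 247 = 172.9 min
Performance = 172.9 / 194 * 100 = 89.1%

89.1%


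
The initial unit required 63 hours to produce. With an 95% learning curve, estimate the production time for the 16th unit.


Formula: T_n = T_1 * (learning_rate)^(log2(n)) where learning_rate = rate/100
Doublings = log2(16) = 4
T_n = 63 * 0.95^4
T_n = 63 * 0.8145 = 51.3 hours

51.3 hours


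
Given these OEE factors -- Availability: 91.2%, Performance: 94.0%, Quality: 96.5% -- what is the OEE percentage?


Formula: OEE = Availability * Performance * Quality / 10000
A * P = 91.2% * 94.0% / 100 = 85.73%
OEE = 85.73% * 96.5% / 100 = 82.7%

82.7%


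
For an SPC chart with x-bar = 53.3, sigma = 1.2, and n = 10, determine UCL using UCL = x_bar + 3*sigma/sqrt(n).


UCL = 53.3 + 3 * 1.2 / sqrt(10)

54.44


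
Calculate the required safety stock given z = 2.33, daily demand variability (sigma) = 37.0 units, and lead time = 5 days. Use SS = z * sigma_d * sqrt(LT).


Formula: SS = z * sigma_d * sqrt(LT)
sqrt(LT) = sqrt(5) = 2.2361
SS = 2.33 * 37.0 * 2.2361
SS = 192.8 units

192.8 units


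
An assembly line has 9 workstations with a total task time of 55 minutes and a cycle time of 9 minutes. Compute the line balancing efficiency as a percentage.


Formula: Efficiency = Sum of Task Times / (N_stations * CT) * 100
Total station capacity = 9 stations * 9 min = 81 min
Efficiency = 55 / 81 * 100 = 67.9%

67.9%


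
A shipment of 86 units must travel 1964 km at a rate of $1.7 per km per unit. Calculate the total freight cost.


TC = dist * cost * units = 1964 * 1.7 * 86 = $287136.80

$287136.80


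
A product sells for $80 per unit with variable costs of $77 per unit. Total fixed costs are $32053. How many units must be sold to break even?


Formula: BEQ = Fixed Costs / (Price - Variable Cost)
Contribution margin = $80 - $77 = $3/unit
BEQ = ceil($32053 / $3/unit) = ceil(10684.33) = 10685 units

10685 units


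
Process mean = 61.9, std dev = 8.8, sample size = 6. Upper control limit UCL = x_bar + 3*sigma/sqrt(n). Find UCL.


UCL = 61.9 + 3 * 8.8 / sqrt(6)

72.68


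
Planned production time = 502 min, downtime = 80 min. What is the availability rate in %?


Formula: Availability = (Planned Time - Downtime) / Planned Time * 100
Uptime = 502 - 80 = 422 min
Availability = 422 / 502 * 100 = 84.1%

84.1%


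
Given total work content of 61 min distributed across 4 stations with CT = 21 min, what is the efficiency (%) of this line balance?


Formula: Efficiency = Sum of Task Times / (N_stations * CT) * 100
Total station capacity = 4 stations * 21 min = 84 min
Efficiency = 61 / 84 * 100 = 72.6%

72.6%


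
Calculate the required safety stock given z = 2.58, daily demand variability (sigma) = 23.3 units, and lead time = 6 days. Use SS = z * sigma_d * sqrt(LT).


Formula: SS = z * sigma_d * sqrt(LT)
sqrt(LT) = sqrt(6) = 2.4495
SS = 2.58 * 23.3 * 2.4495
SS = 147.2 units

147.2 units


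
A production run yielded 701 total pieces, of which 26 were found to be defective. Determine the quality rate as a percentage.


Formula: Quality Rate = Good Pieces / Total Pieces * 100
Good pieces = 701 - 26 = 675
QR = 675 / 701 * 100 = 96.3%

96.3%


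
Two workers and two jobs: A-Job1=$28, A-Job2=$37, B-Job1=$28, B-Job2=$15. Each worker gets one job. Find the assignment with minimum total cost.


Option 1: A->1 + B->2 = $28 + $15 = $43
Option 2: A->2 + B->1 = $37 + $28 = $65
Min cost = min($43, $65) = $43

$43


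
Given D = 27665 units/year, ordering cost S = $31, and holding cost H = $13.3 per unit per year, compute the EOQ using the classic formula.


Formula: EOQ = sqrt(2 * D * S / H)
Numerator: 2 * 27665 * 31 = 1715230
2DS/H = 1715230 / 13.3 = 128964.7
EOQ = sqrt(128964.7) = 359.1 units

359.1 units


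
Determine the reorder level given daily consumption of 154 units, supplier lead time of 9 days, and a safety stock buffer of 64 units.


Formula: ROP = (Daily Demand * Lead Time) + Safety Stock
Demand during lead time = 154 * 9 = 1386 units
ROP = 1386 + 64 = 1450 units

1450 units


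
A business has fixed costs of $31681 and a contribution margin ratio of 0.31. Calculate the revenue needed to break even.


Formula: BER = Fixed Costs / Contribution Margin Ratio
BER = $31681 / 0.31
BER = $102196.77 (to the nearest cent)

$102196.77


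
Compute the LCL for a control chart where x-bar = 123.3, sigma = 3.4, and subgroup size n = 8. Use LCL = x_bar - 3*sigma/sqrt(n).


LCL = 123.3 - 3 * 3.4 / sqrt(8)

119.69


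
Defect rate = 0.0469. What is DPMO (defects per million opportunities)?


DPMO = defect_rate * 1000000 = 0.0469 * 1000000

46900


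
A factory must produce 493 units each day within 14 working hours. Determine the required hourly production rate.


Formula: Production Rate = Daily Demand / Available Hours
Rate = 493 units/day / 14 hours/day
Rate = 35.2 units/hour

35.2 units/hour


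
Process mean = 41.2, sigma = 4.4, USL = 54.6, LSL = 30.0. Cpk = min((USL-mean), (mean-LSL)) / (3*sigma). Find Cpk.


Cpu = (54.6 - 41.2) / (3 * 4.4) = 1.02
Cpl = (41.2 - 30.0) / (3 * 4.4) = 0.85
Cpk = min(1.02, 0.85) = 0.85

0.85


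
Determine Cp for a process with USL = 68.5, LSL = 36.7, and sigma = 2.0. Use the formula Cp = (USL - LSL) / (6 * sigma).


Cp = (68.5 - 36.7) / (6 * 2.0)

2.65


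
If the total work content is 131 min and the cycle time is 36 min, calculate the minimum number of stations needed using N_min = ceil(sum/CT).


Formula: N_min = ceil(Sum of Task Times / Cycle Time)
N_min = ceil(131 min / 36 min) = ceil(3.6389)
N_min = 4 stations

4


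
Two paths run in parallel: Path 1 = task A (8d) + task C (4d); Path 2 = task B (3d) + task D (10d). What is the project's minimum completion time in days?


Path 1 = 8 + 4 = 12 days
Path 2 = 3 + 10 = 13 days
Duration = max(12, 13) = 13 days

13 days


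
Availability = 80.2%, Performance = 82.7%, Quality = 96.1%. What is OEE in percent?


Formula: OEE = Availability * Performance * Quality / 10000
A * P = 80.2% * 82.7% / 100 = 66.33%
OEE = 66.33% * 96.1% / 100 = 63.7%

63.7%


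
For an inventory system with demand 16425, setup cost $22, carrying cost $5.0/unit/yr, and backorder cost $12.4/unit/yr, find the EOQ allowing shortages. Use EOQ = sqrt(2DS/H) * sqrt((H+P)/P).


Formula: EOQ* = sqrt(2DS/H) * sqrt((H+P)/P)
Base EOQ = sqrt(2*16425*22/5.0) = 380.18 units
Correction = sqrt((5.0+12.4)/12.4) = 1.18458
EOQ* = 380.18 * 1.18458 = 450.4 units

450.4 units


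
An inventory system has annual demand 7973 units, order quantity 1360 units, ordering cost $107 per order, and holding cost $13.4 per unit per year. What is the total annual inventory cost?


TC = 7973/1360 * 107 + 1360/2 * 13.4

$9739.29


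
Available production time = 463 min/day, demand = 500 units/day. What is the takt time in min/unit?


Formula: Takt Time = Available Production Time / Customer Demand
Takt = 463 min/day / 500 units/day
Takt = 0.93 min/unit

0.93 min/unit


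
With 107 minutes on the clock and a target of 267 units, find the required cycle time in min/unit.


Formula: CT = Available Time / Number of Units
CT = 107 min / 267 units
CT = 0.4 min/unit

0.4 min/unit


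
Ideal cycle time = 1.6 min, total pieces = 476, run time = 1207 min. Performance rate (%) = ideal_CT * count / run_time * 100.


Formula: Performance = (Ideal CT * Total Count) / Run Time * 100
Ideal output time = 1.6 * 476 = 761.6 min
Performance = 761.6 / 1207 * 100 = 63.1%

63.1%


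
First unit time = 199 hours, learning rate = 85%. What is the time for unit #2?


Formula: T_n = T_1 * (learning_rate)^(log2(n)) where learning_rate = rate/100
Doublings = log2(2) = 1
T_n = 199 * 0.85^1
T_n = 199 * 0.85 = 169.2 hours

169.2 hours


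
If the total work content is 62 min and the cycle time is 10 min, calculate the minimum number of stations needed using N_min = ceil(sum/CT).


Formula: N_min = ceil(Sum of Task Times / Cycle Time)
N_min = ceil(62 min / 10 min) = ceil(6.2)
N_min = 7 stations

7


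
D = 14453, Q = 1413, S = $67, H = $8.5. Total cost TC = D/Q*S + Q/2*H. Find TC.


TC = 14453/1413 * 67 + 1413/2 * 8.5

$6690.57


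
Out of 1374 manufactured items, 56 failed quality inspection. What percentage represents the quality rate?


Formula: Quality Rate = Good Pieces / Total Pieces * 100
Good pieces = 1374 - 56 = 1318
QR = 1318 / 1374 * 100 = 95.9%

95.9%


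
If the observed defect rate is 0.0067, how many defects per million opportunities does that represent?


DPMO = defect_rate * 1000000 = 0.0067 * 1000000

6700


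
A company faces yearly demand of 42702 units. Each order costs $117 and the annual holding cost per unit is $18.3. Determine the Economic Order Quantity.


Formula: EOQ = sqrt(2 * D * S / H)
Numerator: 2 * 42702 * 117 = 9992268
2DS/H = 9992268 / 18.3 = 546025.6
EOQ = sqrt(546025.6) = 738.9 units

738.9 units


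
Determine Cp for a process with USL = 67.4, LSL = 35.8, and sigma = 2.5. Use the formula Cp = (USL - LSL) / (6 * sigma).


Cp = (67.4 - 35.8) / (6 * 2.5)

2.11


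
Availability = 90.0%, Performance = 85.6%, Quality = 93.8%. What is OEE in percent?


Formula: OEE = Availability * Performance * Quality / 10000
A * P = 90.0% * 85.6% / 100 = 77.04%
OEE = 77.04% * 93.8% / 100 = 72.3%

72.3%


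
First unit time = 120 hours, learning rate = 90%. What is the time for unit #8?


Formula: T_n = T_1 * (learning_rate)^(log2(n)) where learning_rate = rate/100
Doublings = log2(8) = 3
T_n = 120 * 0.9^3
T_n = 120 * 0.729 = 87.5 hours

87.5 hours


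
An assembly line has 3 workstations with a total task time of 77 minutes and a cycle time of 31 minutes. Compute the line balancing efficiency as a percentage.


Formula: Efficiency = Sum of Task Times / (N_stations * CT) * 100
Total station capacity = 3 stations * 31 min = 93 min
Efficiency = 77 / 93 * 100 = 82.8%

82.8%


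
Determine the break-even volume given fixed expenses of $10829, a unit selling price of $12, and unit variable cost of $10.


Formula: BEQ = Fixed Costs / (Price - Variable Cost)
Contribution margin = $12 - $10 = $2/unit
BEQ = ceil($10829 / $2/unit) = ceil(5414.5) = 5415 units

5415 units


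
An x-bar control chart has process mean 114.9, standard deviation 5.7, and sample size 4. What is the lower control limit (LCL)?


LCL = 114.9 - 3 * 5.7 / sqrt(4)

106.35


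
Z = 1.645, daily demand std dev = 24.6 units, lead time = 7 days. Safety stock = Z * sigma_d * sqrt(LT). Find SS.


Formula: SS = z * sigma_d * sqrt(LT)
sqrt(LT) = sqrt(7) = 2.6458
SS = 1.645 * 24.6 * 2.6458
SS = 107.1 units

107.1 units


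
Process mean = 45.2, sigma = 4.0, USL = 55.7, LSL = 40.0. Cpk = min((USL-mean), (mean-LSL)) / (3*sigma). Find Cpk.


Cpu = (55.7 - 45.2) / (3 * 4.0) = 0.88
Cpl = (45.2 - 40.0) / (3 * 4.0) = 0.43
Cpk = min(0.88, 0.43) = 0.43

0.43


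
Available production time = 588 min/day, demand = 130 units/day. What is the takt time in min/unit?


Formula: Takt Time = Available Production Time / Customer Demand
Takt = 588 min/day / 130 units/day
Takt = 4.52 min/unit

4.52 min/unit


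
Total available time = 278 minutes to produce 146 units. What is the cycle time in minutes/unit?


Formula: CT = Available Time / Number of Units
CT = 278 min / 146 units
CT = 1.9 min/unit

1.9 min/unit


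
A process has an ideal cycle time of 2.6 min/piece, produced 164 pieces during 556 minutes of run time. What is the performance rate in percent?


Formula: Performance = (Ideal CT * Total Count) / Run Time * 100
Ideal output time = 2.6 * 164 = 426.4 min
Performance = 426.4 / 556 * 100 = 76.7%

76.7%


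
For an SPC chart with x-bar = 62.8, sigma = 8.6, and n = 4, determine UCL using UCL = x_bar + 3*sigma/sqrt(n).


UCL = 62.8 + 3 * 8.6 / sqrt(4)

75.7


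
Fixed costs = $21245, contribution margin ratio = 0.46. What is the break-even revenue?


Formula: BER = Fixed Costs / Contribution Margin Ratio
BER = $21245 / 0.46
BER = $46184.78 (to the nearest cent)

$46184.78


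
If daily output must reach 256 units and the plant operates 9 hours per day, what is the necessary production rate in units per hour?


Formula: Production Rate = Daily Demand / Available Hours
Rate = 256 units/day / 9 hours/day
Rate = 28.4 units/hour

28.4 units/hour


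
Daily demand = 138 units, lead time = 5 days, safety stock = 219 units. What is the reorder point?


Formula: ROP = (Daily Demand * Lead Time) + Safety Stock
Demand during lead time = 138 * 5 = 690 units
ROP = 690 + 219 = 909 units

909 units


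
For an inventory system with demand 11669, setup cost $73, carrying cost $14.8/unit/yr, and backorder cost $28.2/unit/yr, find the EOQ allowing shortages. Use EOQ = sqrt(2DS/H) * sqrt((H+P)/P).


Formula: EOQ* = sqrt(2DS/H) * sqrt((H+P)/P)
Base EOQ = sqrt(2*11669*73/14.8) = 339.28 units
Correction = sqrt((14.8+28.2)/28.2) = 1.23484
EOQ* = 339.28 * 1.23484 = 419.0 units

419.0 units


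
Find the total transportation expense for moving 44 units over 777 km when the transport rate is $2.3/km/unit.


TC = dist * cost * units = 777 * 2.3 * 44 = $78632.40

$78632.40


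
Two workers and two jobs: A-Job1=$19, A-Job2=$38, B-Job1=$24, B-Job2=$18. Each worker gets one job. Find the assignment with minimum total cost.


Option 1: A->1 + B->2 = $19 + $18 = $37
Option 2: A->2 + B->1 = $38 + $24 = $62
Min cost = min($37, $62) = $37

$37


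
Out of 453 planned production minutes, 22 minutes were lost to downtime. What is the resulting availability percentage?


Formula: Availability = (Planned Time - Downtime) / Planned Time * 100
Uptime = 453 - 22 = 431 min
Availability = 431 / 453 * 100 = 95.1%

95.1%


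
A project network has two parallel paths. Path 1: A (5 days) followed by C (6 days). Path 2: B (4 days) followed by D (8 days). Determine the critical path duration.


Path 1 = 5 + 6 = 11 days
Path 2 = 4 + 8 = 12 days
Duration = max(11, 12) = 12 days

12 days


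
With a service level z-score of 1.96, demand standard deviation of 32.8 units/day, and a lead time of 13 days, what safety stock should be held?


Formula: SS = z * sigma_d * sqrt(LT)
sqrt(LT) = sqrt(13) = 3.6056
SS = 1.96 * 32.8 * 3.6056
SS = 231.8 units

231.8 units


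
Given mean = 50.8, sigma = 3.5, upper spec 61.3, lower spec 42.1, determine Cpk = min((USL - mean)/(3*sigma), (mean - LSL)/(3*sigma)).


Cpu = (61.3 - 50.8) / (3 * 3.5) = 1.0
Cpl = (50.8 - 42.1) / (3 * 3.5) = 0.83
Cpk = min(1.0, 0.83) = 0.83

0.83


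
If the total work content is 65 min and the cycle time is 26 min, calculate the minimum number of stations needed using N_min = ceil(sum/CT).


Formula: N_min = ceil(Sum of Task Times / Cycle Time)
N_min = ceil(65 min / 26 min) = ceil(2.5)
N_min = 3 stations

3


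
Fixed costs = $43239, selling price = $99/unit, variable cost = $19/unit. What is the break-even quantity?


Formula: BEQ = Fixed Costs / (Price - Variable Cost)
Contribution margin = $99 - $19 = $80/unit
BEQ = ceil($43239 / $80/unit) = ceil(540.49) = 541 units

541 units


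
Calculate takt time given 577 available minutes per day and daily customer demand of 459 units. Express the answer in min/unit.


Formula: Takt Time = Available Production Time / Customer Demand
Takt = 577 min/day / 459 units/day
Takt = 1.26 min/unit

1.26 min/unit


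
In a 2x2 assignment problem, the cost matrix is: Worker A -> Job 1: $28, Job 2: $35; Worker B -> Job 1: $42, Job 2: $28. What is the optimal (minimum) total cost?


Option 1: A->1 + B->2 = $28 + $28 = $56
Option 2: A->2 + B->1 = $35 + $42 = $77
Min cost = min($56, $77) = $56

$56


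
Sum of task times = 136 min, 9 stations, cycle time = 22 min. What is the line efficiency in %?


Formula: Efficiency = Sum of Task Times / (N_stations * CT) * 100
Total station capacity = 9 stations * 22 min = 198 min
Efficiency = 136 / 198 * 100 = 68.7%

68.7%


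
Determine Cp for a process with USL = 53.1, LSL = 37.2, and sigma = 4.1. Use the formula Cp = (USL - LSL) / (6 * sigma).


Cp = (53.1 - 37.2) / (6 * 4.1)

0.65


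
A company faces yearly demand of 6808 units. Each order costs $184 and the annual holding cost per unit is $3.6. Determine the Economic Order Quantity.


Formula: EOQ = sqrt(2 * D * S / H)
Numerator: 2 * 6808 * 184 = 2505344
2DS/H = 2505344 / 3.6 = 695928.9
EOQ = sqrt(695928.9) = 834.2 units

834.2 units


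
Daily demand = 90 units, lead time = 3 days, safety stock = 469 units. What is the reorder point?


Formula: ROP = (Daily Demand * Lead Time) + Safety Stock
Demand during lead time = 90 * 3 = 270 units
ROP = 270 + 469 = 739 units

739 units


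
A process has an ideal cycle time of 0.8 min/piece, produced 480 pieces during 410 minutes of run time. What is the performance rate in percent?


Formula: Performance = (Ideal CT * Total Count) / Run Time * 100
Ideal output time = 0.8 * 480 = 384.0 min
Performance = 384.0 / 410 * 100 = 93.7%

93.7%


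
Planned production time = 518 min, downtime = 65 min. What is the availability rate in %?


Formula: Availability = (Planned Time - Downtime) / Planned Time * 100
Uptime = 518 - 65 = 453 min
Availability = 453 / 518 * 100 = 87.5%

87.5%


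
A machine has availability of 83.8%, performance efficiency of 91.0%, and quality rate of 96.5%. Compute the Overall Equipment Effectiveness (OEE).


Formula: OEE = Availability * Performance * Quality / 10000
A * P = 83.8% * 91.0% / 100 = 76.26%
OEE = 76.26% * 96.5% / 100 = 73.6%

73.6%


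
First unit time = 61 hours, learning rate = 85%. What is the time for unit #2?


Formula: T_n = T_1 * (learning_rate)^(log2(n)) where learning_rate = rate/100
Doublings = log2(2) = 1
T_n = 61 * 0.85^1
T_n = 61 * 0.85 = 51.9 hours

51.9 hours


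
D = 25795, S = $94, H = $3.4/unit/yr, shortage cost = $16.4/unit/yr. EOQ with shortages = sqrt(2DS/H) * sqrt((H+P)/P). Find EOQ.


Formula: EOQ* = sqrt(2DS/H) * sqrt((H+P)/P)
Base EOQ = sqrt(2*25795*94/3.4) = 1194.28 units
Correction = sqrt((3.4+16.4)/16.4) = 1.09878
EOQ* = 1194.28 * 1.09878 = 1312.3 units

1312.3 units


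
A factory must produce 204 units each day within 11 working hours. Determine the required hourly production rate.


Formula: Production Rate = Daily Demand / Available Hours
Rate = 204 units/day / 11 hours/day
Rate = 18.5 units/hour

18.5 units/hour


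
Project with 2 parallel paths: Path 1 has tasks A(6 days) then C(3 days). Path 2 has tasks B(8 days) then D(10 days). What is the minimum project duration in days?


Path 1 = 6 + 3 = 9 days
Path 2 = 8 + 10 = 18 days
Duration = max(9, 18) = 18 days

18 days


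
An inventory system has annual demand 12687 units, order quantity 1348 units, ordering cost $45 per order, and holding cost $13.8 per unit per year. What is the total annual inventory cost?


TC = 12687/1348 * 45 + 1348/2 * 13.8

$9724.73


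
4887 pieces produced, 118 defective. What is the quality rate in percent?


Formula: Quality Rate = Good Pieces / Total Pieces * 100
Good pieces = 4887 - 118 = 4769
QR = 4769 / 4887 * 100 = 97.6%

97.6%


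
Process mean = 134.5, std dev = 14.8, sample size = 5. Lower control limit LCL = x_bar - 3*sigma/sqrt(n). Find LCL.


LCL = 134.5 - 3 * 14.8 / sqrt(5)

114.64


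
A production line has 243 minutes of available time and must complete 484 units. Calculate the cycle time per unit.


Formula: CT = Available Time / Number of Units
CT = 243 min / 484 units
CT = 0.5 min/unit

0.5 min/unit


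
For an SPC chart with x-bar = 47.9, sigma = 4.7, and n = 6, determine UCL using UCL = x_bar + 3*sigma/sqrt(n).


UCL = 47.9 + 3 * 4.7 / sqrt(6)

53.66


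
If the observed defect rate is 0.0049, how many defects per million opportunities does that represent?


DPMO = defect_rate * 1000000 = 0.0049 * 1000000

4900


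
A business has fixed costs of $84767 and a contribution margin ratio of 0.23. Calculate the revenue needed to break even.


Formula: BER = Fixed Costs / Contribution Margin Ratio
BER = $84767 / 0.23
BER = $368552.17 (to the nearest cent)

$368552.17


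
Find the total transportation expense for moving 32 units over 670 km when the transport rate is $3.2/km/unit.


TC = dist * cost * units = 670 * 3.2 * 32 = $68608.00

$68608.00


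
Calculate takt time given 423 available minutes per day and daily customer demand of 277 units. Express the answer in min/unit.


Formula: Takt Time = Available Production Time / Customer Demand
Takt = 423 min/day / 277 units/day
Takt = 1.53 min/unit

1.53 min/unit


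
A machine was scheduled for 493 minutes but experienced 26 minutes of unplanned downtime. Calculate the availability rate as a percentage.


Formula: Availability = (Planned Time - Downtime) / Planned Time * 100
Uptime = 493 - 26 = 467 min
Availability = 467 / 493 * 100 = 94.7%

94.7%


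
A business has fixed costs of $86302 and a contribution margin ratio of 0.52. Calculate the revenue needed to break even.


Formula: BER = Fixed Costs / Contribution Margin Ratio
BER = $86302 / 0.52
BER = $165965.38 (to the nearest cent)

$165965.38


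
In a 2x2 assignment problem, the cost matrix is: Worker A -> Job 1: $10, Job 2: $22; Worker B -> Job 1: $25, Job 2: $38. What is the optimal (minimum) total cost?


Option 1: A->1 + B->2 = $10 + $38 = $48
Option 2: A->2 + B->1 = $22 + $25 = $47
Min cost = min($48, $47) = $47

$47


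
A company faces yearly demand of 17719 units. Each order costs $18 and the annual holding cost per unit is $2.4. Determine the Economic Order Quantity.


Formula: EOQ = sqrt(2 * D * S / H)
Numerator: 2 * 17719 * 18 = 637884
2DS/H = 637884 / 2.4 = 265785.0
EOQ = sqrt(265785.0) = 515.5 units

515.5 units


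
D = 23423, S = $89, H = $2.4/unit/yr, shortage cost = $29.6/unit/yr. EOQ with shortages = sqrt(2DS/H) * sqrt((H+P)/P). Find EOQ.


Formula: EOQ* = sqrt(2DS/H) * sqrt((H+P)/P)
Base EOQ = sqrt(2*23423*89/2.4) = 1318.03 units
Correction = sqrt((2.4+29.6)/29.6) = 1.03975
EOQ* = 1318.03 * 1.03975 = 1370.4 units

1370.4 units


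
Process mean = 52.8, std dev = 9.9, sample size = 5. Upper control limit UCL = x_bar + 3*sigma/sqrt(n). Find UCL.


UCL = 52.8 + 3 * 9.9 / sqrt(5)

66.08


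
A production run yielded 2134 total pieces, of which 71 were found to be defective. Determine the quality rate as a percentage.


Formula: Quality Rate = Good Pieces / Total Pieces * 100
Good pieces = 2134 - 71 = 2063
QR = 2063 / 2134 * 100 = 96.7%

96.7%


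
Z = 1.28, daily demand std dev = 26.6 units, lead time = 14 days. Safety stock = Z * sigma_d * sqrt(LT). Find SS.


Formula: SS = z * sigma_d * sqrt(LT)
sqrt(LT) = sqrt(14) = 3.7417
SS = 1.28 * 26.6 * 3.7417
SS = 127.4 units

127.4 units


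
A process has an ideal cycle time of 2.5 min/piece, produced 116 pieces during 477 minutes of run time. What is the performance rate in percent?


Formula: Performance = (Ideal CT * Total Count) / Run Time * 100
Ideal output time = 2.5 * 116 = 290.0 min
Performance = 290.0 / 477 * 100 = 60.8%

60.8%


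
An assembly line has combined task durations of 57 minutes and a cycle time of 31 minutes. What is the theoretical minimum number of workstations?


Formula: N_min = ceil(Sum of Task Times / Cycle Time)
N_min = ceil(57 min / 31 min) = ceil(1.8387)
N_min = 2 stations

2


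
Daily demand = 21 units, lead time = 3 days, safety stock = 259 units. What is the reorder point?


Formula: ROP = (Daily Demand * Lead Time) + Safety Stock
Demand during lead time = 21 * 3 = 63 units
ROP = 63 + 259 = 322 units

322 units


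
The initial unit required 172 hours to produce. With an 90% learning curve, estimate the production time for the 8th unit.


Formula: T_n = T_1 * (learning_rate)^(log2(n)) where learning_rate = rate/100
Doublings = log2(8) = 3
T_n = 172 * 0.9^3
T_n = 172 * 0.729 = 125.4 hours

125.4 hours


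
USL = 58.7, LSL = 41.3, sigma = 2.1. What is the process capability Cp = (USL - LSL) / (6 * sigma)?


Cp = (58.7 - 41.3) / (6 * 2.1)

1.38


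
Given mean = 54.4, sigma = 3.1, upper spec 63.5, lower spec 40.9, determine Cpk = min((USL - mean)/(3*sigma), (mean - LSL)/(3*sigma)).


Cpu = (63.5 - 54.4) / (3 * 3.1) = 0.98
Cpl = (54.4 - 40.9) / (3 * 3.1) = 1.45
Cpk = min(0.98, 1.45) = 0.98

0.98


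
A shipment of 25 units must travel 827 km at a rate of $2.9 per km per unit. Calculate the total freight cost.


TC = dist * cost * units = 827 * 2.9 * 25 = $59957.50

$59957.50


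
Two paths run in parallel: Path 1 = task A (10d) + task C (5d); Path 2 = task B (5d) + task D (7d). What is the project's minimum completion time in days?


Path 1 = 10 + 5 = 15 days
Path 2 = 5 + 7 = 12 days
Duration = max(15, 12) = 15 days

15 days


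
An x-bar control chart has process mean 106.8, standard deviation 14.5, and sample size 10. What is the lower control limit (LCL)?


LCL = 106.8 - 3 * 14.5 / sqrt(10)

93.04


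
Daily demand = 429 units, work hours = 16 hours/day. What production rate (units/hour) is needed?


Formula: Production Rate = Daily Demand / Available Hours
Rate = 429 units/day / 16 hours/day
Rate = 26.8 units/hour

26.8 units/hour
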